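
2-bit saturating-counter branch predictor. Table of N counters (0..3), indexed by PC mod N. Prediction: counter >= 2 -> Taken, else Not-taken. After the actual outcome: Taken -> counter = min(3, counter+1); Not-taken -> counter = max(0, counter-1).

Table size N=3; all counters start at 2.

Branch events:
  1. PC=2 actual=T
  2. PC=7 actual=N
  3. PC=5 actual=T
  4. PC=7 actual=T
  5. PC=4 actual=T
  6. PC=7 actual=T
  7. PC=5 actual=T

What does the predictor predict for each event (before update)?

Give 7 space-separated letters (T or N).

Answer: T T T N T T T

Derivation:
Ev 1: PC=2 idx=2 pred=T actual=T -> ctr[2]=3
Ev 2: PC=7 idx=1 pred=T actual=N -> ctr[1]=1
Ev 3: PC=5 idx=2 pred=T actual=T -> ctr[2]=3
Ev 4: PC=7 idx=1 pred=N actual=T -> ctr[1]=2
Ev 5: PC=4 idx=1 pred=T actual=T -> ctr[1]=3
Ev 6: PC=7 idx=1 pred=T actual=T -> ctr[1]=3
Ev 7: PC=5 idx=2 pred=T actual=T -> ctr[2]=3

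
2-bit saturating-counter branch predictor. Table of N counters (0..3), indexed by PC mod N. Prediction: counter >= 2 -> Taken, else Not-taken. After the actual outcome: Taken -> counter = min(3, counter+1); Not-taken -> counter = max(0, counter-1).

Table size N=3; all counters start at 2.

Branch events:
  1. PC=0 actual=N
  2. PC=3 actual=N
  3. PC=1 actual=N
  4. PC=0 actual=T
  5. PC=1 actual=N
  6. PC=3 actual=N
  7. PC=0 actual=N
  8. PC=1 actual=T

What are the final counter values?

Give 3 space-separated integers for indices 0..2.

Ev 1: PC=0 idx=0 pred=T actual=N -> ctr[0]=1
Ev 2: PC=3 idx=0 pred=N actual=N -> ctr[0]=0
Ev 3: PC=1 idx=1 pred=T actual=N -> ctr[1]=1
Ev 4: PC=0 idx=0 pred=N actual=T -> ctr[0]=1
Ev 5: PC=1 idx=1 pred=N actual=N -> ctr[1]=0
Ev 6: PC=3 idx=0 pred=N actual=N -> ctr[0]=0
Ev 7: PC=0 idx=0 pred=N actual=N -> ctr[0]=0
Ev 8: PC=1 idx=1 pred=N actual=T -> ctr[1]=1

Answer: 0 1 2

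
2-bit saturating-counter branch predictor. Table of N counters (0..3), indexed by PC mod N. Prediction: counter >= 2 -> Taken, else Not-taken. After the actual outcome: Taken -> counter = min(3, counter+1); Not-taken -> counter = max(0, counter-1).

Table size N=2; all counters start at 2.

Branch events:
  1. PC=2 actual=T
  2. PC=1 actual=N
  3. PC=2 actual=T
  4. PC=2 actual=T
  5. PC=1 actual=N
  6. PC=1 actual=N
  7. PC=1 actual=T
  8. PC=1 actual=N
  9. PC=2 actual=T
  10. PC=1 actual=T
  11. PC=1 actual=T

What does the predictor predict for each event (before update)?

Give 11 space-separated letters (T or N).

Answer: T T T T N N N N T N N

Derivation:
Ev 1: PC=2 idx=0 pred=T actual=T -> ctr[0]=3
Ev 2: PC=1 idx=1 pred=T actual=N -> ctr[1]=1
Ev 3: PC=2 idx=0 pred=T actual=T -> ctr[0]=3
Ev 4: PC=2 idx=0 pred=T actual=T -> ctr[0]=3
Ev 5: PC=1 idx=1 pred=N actual=N -> ctr[1]=0
Ev 6: PC=1 idx=1 pred=N actual=N -> ctr[1]=0
Ev 7: PC=1 idx=1 pred=N actual=T -> ctr[1]=1
Ev 8: PC=1 idx=1 pred=N actual=N -> ctr[1]=0
Ev 9: PC=2 idx=0 pred=T actual=T -> ctr[0]=3
Ev 10: PC=1 idx=1 pred=N actual=T -> ctr[1]=1
Ev 11: PC=1 idx=1 pred=N actual=T -> ctr[1]=2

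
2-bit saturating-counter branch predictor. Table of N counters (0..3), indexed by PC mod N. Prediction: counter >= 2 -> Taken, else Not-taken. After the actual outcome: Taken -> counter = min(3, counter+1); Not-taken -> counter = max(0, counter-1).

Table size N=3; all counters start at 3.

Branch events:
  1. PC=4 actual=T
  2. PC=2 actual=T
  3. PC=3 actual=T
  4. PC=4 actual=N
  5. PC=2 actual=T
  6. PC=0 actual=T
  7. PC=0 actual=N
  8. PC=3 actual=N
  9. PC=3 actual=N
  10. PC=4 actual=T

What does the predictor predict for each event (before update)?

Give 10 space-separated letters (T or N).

Answer: T T T T T T T T N T

Derivation:
Ev 1: PC=4 idx=1 pred=T actual=T -> ctr[1]=3
Ev 2: PC=2 idx=2 pred=T actual=T -> ctr[2]=3
Ev 3: PC=3 idx=0 pred=T actual=T -> ctr[0]=3
Ev 4: PC=4 idx=1 pred=T actual=N -> ctr[1]=2
Ev 5: PC=2 idx=2 pred=T actual=T -> ctr[2]=3
Ev 6: PC=0 idx=0 pred=T actual=T -> ctr[0]=3
Ev 7: PC=0 idx=0 pred=T actual=N -> ctr[0]=2
Ev 8: PC=3 idx=0 pred=T actual=N -> ctr[0]=1
Ev 9: PC=3 idx=0 pred=N actual=N -> ctr[0]=0
Ev 10: PC=4 idx=1 pred=T actual=T -> ctr[1]=3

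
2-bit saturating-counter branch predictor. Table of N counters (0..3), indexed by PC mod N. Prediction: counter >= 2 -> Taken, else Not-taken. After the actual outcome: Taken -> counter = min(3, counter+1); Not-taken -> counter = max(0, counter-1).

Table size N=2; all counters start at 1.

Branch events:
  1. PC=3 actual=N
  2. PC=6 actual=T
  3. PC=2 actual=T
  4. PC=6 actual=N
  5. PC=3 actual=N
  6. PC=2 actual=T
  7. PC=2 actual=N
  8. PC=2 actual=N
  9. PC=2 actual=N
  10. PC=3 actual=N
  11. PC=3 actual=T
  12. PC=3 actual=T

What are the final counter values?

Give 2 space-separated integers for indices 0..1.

Ev 1: PC=3 idx=1 pred=N actual=N -> ctr[1]=0
Ev 2: PC=6 idx=0 pred=N actual=T -> ctr[0]=2
Ev 3: PC=2 idx=0 pred=T actual=T -> ctr[0]=3
Ev 4: PC=6 idx=0 pred=T actual=N -> ctr[0]=2
Ev 5: PC=3 idx=1 pred=N actual=N -> ctr[1]=0
Ev 6: PC=2 idx=0 pred=T actual=T -> ctr[0]=3
Ev 7: PC=2 idx=0 pred=T actual=N -> ctr[0]=2
Ev 8: PC=2 idx=0 pred=T actual=N -> ctr[0]=1
Ev 9: PC=2 idx=0 pred=N actual=N -> ctr[0]=0
Ev 10: PC=3 idx=1 pred=N actual=N -> ctr[1]=0
Ev 11: PC=3 idx=1 pred=N actual=T -> ctr[1]=1
Ev 12: PC=3 idx=1 pred=N actual=T -> ctr[1]=2

Answer: 0 2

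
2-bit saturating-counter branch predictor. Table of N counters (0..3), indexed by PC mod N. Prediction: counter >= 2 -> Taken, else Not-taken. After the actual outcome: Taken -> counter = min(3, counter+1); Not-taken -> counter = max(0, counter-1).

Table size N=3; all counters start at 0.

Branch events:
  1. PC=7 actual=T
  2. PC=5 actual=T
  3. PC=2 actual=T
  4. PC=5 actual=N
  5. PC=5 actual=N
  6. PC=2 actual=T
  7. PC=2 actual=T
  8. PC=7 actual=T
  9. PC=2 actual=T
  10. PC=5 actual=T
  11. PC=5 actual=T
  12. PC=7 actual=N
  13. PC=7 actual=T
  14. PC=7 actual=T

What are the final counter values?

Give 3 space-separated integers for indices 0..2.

Answer: 0 3 3

Derivation:
Ev 1: PC=7 idx=1 pred=N actual=T -> ctr[1]=1
Ev 2: PC=5 idx=2 pred=N actual=T -> ctr[2]=1
Ev 3: PC=2 idx=2 pred=N actual=T -> ctr[2]=2
Ev 4: PC=5 idx=2 pred=T actual=N -> ctr[2]=1
Ev 5: PC=5 idx=2 pred=N actual=N -> ctr[2]=0
Ev 6: PC=2 idx=2 pred=N actual=T -> ctr[2]=1
Ev 7: PC=2 idx=2 pred=N actual=T -> ctr[2]=2
Ev 8: PC=7 idx=1 pred=N actual=T -> ctr[1]=2
Ev 9: PC=2 idx=2 pred=T actual=T -> ctr[2]=3
Ev 10: PC=5 idx=2 pred=T actual=T -> ctr[2]=3
Ev 11: PC=5 idx=2 pred=T actual=T -> ctr[2]=3
Ev 12: PC=7 idx=1 pred=T actual=N -> ctr[1]=1
Ev 13: PC=7 idx=1 pred=N actual=T -> ctr[1]=2
Ev 14: PC=7 idx=1 pred=T actual=T -> ctr[1]=3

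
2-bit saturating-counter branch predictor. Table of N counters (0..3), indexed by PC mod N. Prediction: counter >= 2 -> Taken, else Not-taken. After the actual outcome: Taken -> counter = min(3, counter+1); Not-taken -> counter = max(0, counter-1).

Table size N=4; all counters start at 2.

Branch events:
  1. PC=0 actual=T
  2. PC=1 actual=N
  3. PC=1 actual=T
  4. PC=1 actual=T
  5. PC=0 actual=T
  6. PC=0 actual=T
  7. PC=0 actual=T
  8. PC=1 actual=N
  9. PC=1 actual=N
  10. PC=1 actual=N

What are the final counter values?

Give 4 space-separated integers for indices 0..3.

Ev 1: PC=0 idx=0 pred=T actual=T -> ctr[0]=3
Ev 2: PC=1 idx=1 pred=T actual=N -> ctr[1]=1
Ev 3: PC=1 idx=1 pred=N actual=T -> ctr[1]=2
Ev 4: PC=1 idx=1 pred=T actual=T -> ctr[1]=3
Ev 5: PC=0 idx=0 pred=T actual=T -> ctr[0]=3
Ev 6: PC=0 idx=0 pred=T actual=T -> ctr[0]=3
Ev 7: PC=0 idx=0 pred=T actual=T -> ctr[0]=3
Ev 8: PC=1 idx=1 pred=T actual=N -> ctr[1]=2
Ev 9: PC=1 idx=1 pred=T actual=N -> ctr[1]=1
Ev 10: PC=1 idx=1 pred=N actual=N -> ctr[1]=0

Answer: 3 0 2 2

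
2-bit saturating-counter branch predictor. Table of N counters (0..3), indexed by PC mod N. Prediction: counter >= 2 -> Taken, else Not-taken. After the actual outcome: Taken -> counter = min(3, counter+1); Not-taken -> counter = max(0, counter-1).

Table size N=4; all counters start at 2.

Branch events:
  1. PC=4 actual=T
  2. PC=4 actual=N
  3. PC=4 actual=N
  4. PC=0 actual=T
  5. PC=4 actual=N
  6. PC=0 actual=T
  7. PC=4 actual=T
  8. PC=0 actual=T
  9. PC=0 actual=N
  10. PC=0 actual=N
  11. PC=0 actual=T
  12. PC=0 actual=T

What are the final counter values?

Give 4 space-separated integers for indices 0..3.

Answer: 3 2 2 2

Derivation:
Ev 1: PC=4 idx=0 pred=T actual=T -> ctr[0]=3
Ev 2: PC=4 idx=0 pred=T actual=N -> ctr[0]=2
Ev 3: PC=4 idx=0 pred=T actual=N -> ctr[0]=1
Ev 4: PC=0 idx=0 pred=N actual=T -> ctr[0]=2
Ev 5: PC=4 idx=0 pred=T actual=N -> ctr[0]=1
Ev 6: PC=0 idx=0 pred=N actual=T -> ctr[0]=2
Ev 7: PC=4 idx=0 pred=T actual=T -> ctr[0]=3
Ev 8: PC=0 idx=0 pred=T actual=T -> ctr[0]=3
Ev 9: PC=0 idx=0 pred=T actual=N -> ctr[0]=2
Ev 10: PC=0 idx=0 pred=T actual=N -> ctr[0]=1
Ev 11: PC=0 idx=0 pred=N actual=T -> ctr[0]=2
Ev 12: PC=0 idx=0 pred=T actual=T -> ctr[0]=3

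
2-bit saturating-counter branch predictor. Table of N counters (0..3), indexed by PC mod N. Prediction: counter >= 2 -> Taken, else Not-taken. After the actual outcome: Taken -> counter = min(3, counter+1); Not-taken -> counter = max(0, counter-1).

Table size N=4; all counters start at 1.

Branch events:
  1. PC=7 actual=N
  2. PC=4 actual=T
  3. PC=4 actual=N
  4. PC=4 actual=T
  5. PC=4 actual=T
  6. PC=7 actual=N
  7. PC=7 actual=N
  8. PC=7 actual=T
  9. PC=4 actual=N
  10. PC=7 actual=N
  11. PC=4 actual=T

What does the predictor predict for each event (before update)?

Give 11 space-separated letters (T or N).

Ev 1: PC=7 idx=3 pred=N actual=N -> ctr[3]=0
Ev 2: PC=4 idx=0 pred=N actual=T -> ctr[0]=2
Ev 3: PC=4 idx=0 pred=T actual=N -> ctr[0]=1
Ev 4: PC=4 idx=0 pred=N actual=T -> ctr[0]=2
Ev 5: PC=4 idx=0 pred=T actual=T -> ctr[0]=3
Ev 6: PC=7 idx=3 pred=N actual=N -> ctr[3]=0
Ev 7: PC=7 idx=3 pred=N actual=N -> ctr[3]=0
Ev 8: PC=7 idx=3 pred=N actual=T -> ctr[3]=1
Ev 9: PC=4 idx=0 pred=T actual=N -> ctr[0]=2
Ev 10: PC=7 idx=3 pred=N actual=N -> ctr[3]=0
Ev 11: PC=4 idx=0 pred=T actual=T -> ctr[0]=3

Answer: N N T N T N N N T N T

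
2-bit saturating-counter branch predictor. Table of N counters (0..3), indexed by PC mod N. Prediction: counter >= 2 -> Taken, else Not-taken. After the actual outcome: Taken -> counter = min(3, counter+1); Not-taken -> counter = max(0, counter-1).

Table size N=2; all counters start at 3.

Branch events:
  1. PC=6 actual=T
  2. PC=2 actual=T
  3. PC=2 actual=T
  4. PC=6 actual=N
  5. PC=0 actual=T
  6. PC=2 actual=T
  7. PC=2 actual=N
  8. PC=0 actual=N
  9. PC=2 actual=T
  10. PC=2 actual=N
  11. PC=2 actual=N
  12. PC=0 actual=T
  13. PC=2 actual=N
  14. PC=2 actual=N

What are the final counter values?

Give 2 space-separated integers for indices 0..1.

Ev 1: PC=6 idx=0 pred=T actual=T -> ctr[0]=3
Ev 2: PC=2 idx=0 pred=T actual=T -> ctr[0]=3
Ev 3: PC=2 idx=0 pred=T actual=T -> ctr[0]=3
Ev 4: PC=6 idx=0 pred=T actual=N -> ctr[0]=2
Ev 5: PC=0 idx=0 pred=T actual=T -> ctr[0]=3
Ev 6: PC=2 idx=0 pred=T actual=T -> ctr[0]=3
Ev 7: PC=2 idx=0 pred=T actual=N -> ctr[0]=2
Ev 8: PC=0 idx=0 pred=T actual=N -> ctr[0]=1
Ev 9: PC=2 idx=0 pred=N actual=T -> ctr[0]=2
Ev 10: PC=2 idx=0 pred=T actual=N -> ctr[0]=1
Ev 11: PC=2 idx=0 pred=N actual=N -> ctr[0]=0
Ev 12: PC=0 idx=0 pred=N actual=T -> ctr[0]=1
Ev 13: PC=2 idx=0 pred=N actual=N -> ctr[0]=0
Ev 14: PC=2 idx=0 pred=N actual=N -> ctr[0]=0

Answer: 0 3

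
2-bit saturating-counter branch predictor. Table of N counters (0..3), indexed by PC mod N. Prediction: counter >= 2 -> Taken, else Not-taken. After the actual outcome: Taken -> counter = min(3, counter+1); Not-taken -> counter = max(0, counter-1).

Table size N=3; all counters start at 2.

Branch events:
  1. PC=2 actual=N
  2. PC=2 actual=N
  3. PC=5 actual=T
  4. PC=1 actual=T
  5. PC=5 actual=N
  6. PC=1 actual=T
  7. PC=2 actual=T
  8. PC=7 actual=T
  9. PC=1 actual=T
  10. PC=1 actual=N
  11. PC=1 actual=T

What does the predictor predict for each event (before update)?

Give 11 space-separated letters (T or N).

Ev 1: PC=2 idx=2 pred=T actual=N -> ctr[2]=1
Ev 2: PC=2 idx=2 pred=N actual=N -> ctr[2]=0
Ev 3: PC=5 idx=2 pred=N actual=T -> ctr[2]=1
Ev 4: PC=1 idx=1 pred=T actual=T -> ctr[1]=3
Ev 5: PC=5 idx=2 pred=N actual=N -> ctr[2]=0
Ev 6: PC=1 idx=1 pred=T actual=T -> ctr[1]=3
Ev 7: PC=2 idx=2 pred=N actual=T -> ctr[2]=1
Ev 8: PC=7 idx=1 pred=T actual=T -> ctr[1]=3
Ev 9: PC=1 idx=1 pred=T actual=T -> ctr[1]=3
Ev 10: PC=1 idx=1 pred=T actual=N -> ctr[1]=2
Ev 11: PC=1 idx=1 pred=T actual=T -> ctr[1]=3

Answer: T N N T N T N T T T T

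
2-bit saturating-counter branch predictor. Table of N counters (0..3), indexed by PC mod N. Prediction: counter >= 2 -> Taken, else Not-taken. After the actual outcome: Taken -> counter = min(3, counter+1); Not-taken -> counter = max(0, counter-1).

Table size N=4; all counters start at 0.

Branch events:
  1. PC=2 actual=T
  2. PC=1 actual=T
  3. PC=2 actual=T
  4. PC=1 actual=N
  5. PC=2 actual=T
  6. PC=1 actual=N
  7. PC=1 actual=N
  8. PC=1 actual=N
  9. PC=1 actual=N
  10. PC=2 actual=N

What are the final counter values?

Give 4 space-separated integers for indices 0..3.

Ev 1: PC=2 idx=2 pred=N actual=T -> ctr[2]=1
Ev 2: PC=1 idx=1 pred=N actual=T -> ctr[1]=1
Ev 3: PC=2 idx=2 pred=N actual=T -> ctr[2]=2
Ev 4: PC=1 idx=1 pred=N actual=N -> ctr[1]=0
Ev 5: PC=2 idx=2 pred=T actual=T -> ctr[2]=3
Ev 6: PC=1 idx=1 pred=N actual=N -> ctr[1]=0
Ev 7: PC=1 idx=1 pred=N actual=N -> ctr[1]=0
Ev 8: PC=1 idx=1 pred=N actual=N -> ctr[1]=0
Ev 9: PC=1 idx=1 pred=N actual=N -> ctr[1]=0
Ev 10: PC=2 idx=2 pred=T actual=N -> ctr[2]=2

Answer: 0 0 2 0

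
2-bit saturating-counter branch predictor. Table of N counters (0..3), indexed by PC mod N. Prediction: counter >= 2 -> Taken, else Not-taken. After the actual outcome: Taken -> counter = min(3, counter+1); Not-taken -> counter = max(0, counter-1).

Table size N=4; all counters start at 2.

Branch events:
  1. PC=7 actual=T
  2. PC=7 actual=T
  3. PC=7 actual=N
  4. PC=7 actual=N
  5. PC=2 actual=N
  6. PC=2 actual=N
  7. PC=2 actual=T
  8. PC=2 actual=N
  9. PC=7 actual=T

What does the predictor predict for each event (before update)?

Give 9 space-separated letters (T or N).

Answer: T T T T T N N N N

Derivation:
Ev 1: PC=7 idx=3 pred=T actual=T -> ctr[3]=3
Ev 2: PC=7 idx=3 pred=T actual=T -> ctr[3]=3
Ev 3: PC=7 idx=3 pred=T actual=N -> ctr[3]=2
Ev 4: PC=7 idx=3 pred=T actual=N -> ctr[3]=1
Ev 5: PC=2 idx=2 pred=T actual=N -> ctr[2]=1
Ev 6: PC=2 idx=2 pred=N actual=N -> ctr[2]=0
Ev 7: PC=2 idx=2 pred=N actual=T -> ctr[2]=1
Ev 8: PC=2 idx=2 pred=N actual=N -> ctr[2]=0
Ev 9: PC=7 idx=3 pred=N actual=T -> ctr[3]=2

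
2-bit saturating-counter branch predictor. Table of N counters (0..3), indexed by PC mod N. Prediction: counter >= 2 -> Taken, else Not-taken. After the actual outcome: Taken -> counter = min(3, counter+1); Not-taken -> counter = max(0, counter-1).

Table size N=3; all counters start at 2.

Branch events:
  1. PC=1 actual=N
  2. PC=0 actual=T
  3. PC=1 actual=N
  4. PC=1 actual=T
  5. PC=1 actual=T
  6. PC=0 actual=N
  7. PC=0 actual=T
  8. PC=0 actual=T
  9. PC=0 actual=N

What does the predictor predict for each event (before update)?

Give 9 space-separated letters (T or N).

Ev 1: PC=1 idx=1 pred=T actual=N -> ctr[1]=1
Ev 2: PC=0 idx=0 pred=T actual=T -> ctr[0]=3
Ev 3: PC=1 idx=1 pred=N actual=N -> ctr[1]=0
Ev 4: PC=1 idx=1 pred=N actual=T -> ctr[1]=1
Ev 5: PC=1 idx=1 pred=N actual=T -> ctr[1]=2
Ev 6: PC=0 idx=0 pred=T actual=N -> ctr[0]=2
Ev 7: PC=0 idx=0 pred=T actual=T -> ctr[0]=3
Ev 8: PC=0 idx=0 pred=T actual=T -> ctr[0]=3
Ev 9: PC=0 idx=0 pred=T actual=N -> ctr[0]=2

Answer: T T N N N T T T T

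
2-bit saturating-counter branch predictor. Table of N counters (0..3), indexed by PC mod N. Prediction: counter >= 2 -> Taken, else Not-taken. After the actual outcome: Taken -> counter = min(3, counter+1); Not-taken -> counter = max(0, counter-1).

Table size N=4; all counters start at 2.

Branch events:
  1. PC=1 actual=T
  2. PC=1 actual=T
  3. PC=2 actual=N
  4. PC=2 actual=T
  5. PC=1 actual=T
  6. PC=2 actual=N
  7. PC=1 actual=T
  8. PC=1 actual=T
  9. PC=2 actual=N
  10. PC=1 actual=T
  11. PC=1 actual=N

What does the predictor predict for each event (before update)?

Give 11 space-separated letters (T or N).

Ev 1: PC=1 idx=1 pred=T actual=T -> ctr[1]=3
Ev 2: PC=1 idx=1 pred=T actual=T -> ctr[1]=3
Ev 3: PC=2 idx=2 pred=T actual=N -> ctr[2]=1
Ev 4: PC=2 idx=2 pred=N actual=T -> ctr[2]=2
Ev 5: PC=1 idx=1 pred=T actual=T -> ctr[1]=3
Ev 6: PC=2 idx=2 pred=T actual=N -> ctr[2]=1
Ev 7: PC=1 idx=1 pred=T actual=T -> ctr[1]=3
Ev 8: PC=1 idx=1 pred=T actual=T -> ctr[1]=3
Ev 9: PC=2 idx=2 pred=N actual=N -> ctr[2]=0
Ev 10: PC=1 idx=1 pred=T actual=T -> ctr[1]=3
Ev 11: PC=1 idx=1 pred=T actual=N -> ctr[1]=2

Answer: T T T N T T T T N T T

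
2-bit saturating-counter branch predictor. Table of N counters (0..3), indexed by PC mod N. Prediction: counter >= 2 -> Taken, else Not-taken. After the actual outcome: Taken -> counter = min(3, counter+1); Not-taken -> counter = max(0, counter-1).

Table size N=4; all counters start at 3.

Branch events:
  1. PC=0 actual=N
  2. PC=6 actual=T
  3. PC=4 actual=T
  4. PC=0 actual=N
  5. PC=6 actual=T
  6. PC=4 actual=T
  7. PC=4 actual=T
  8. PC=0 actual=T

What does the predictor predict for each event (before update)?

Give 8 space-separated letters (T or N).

Answer: T T T T T T T T

Derivation:
Ev 1: PC=0 idx=0 pred=T actual=N -> ctr[0]=2
Ev 2: PC=6 idx=2 pred=T actual=T -> ctr[2]=3
Ev 3: PC=4 idx=0 pred=T actual=T -> ctr[0]=3
Ev 4: PC=0 idx=0 pred=T actual=N -> ctr[0]=2
Ev 5: PC=6 idx=2 pred=T actual=T -> ctr[2]=3
Ev 6: PC=4 idx=0 pred=T actual=T -> ctr[0]=3
Ev 7: PC=4 idx=0 pred=T actual=T -> ctr[0]=3
Ev 8: PC=0 idx=0 pred=T actual=T -> ctr[0]=3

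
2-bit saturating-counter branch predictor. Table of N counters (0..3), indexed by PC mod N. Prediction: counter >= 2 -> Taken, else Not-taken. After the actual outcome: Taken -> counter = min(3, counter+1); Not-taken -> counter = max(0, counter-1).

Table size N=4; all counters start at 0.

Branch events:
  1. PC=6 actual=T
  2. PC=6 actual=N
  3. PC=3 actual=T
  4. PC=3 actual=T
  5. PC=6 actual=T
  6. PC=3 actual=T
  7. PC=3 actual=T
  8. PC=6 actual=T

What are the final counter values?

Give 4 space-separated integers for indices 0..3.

Ev 1: PC=6 idx=2 pred=N actual=T -> ctr[2]=1
Ev 2: PC=6 idx=2 pred=N actual=N -> ctr[2]=0
Ev 3: PC=3 idx=3 pred=N actual=T -> ctr[3]=1
Ev 4: PC=3 idx=3 pred=N actual=T -> ctr[3]=2
Ev 5: PC=6 idx=2 pred=N actual=T -> ctr[2]=1
Ev 6: PC=3 idx=3 pred=T actual=T -> ctr[3]=3
Ev 7: PC=3 idx=3 pred=T actual=T -> ctr[3]=3
Ev 8: PC=6 idx=2 pred=N actual=T -> ctr[2]=2

Answer: 0 0 2 3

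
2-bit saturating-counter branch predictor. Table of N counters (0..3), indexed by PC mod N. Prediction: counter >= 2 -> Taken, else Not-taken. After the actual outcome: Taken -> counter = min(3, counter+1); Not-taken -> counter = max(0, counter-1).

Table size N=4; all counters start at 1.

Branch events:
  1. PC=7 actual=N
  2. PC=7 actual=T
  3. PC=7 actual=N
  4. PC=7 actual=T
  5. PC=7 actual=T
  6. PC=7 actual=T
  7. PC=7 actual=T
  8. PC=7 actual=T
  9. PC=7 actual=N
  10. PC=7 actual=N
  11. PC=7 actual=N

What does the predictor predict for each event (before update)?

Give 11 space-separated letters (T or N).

Ev 1: PC=7 idx=3 pred=N actual=N -> ctr[3]=0
Ev 2: PC=7 idx=3 pred=N actual=T -> ctr[3]=1
Ev 3: PC=7 idx=3 pred=N actual=N -> ctr[3]=0
Ev 4: PC=7 idx=3 pred=N actual=T -> ctr[3]=1
Ev 5: PC=7 idx=3 pred=N actual=T -> ctr[3]=2
Ev 6: PC=7 idx=3 pred=T actual=T -> ctr[3]=3
Ev 7: PC=7 idx=3 pred=T actual=T -> ctr[3]=3
Ev 8: PC=7 idx=3 pred=T actual=T -> ctr[3]=3
Ev 9: PC=7 idx=3 pred=T actual=N -> ctr[3]=2
Ev 10: PC=7 idx=3 pred=T actual=N -> ctr[3]=1
Ev 11: PC=7 idx=3 pred=N actual=N -> ctr[3]=0

Answer: N N N N N T T T T T N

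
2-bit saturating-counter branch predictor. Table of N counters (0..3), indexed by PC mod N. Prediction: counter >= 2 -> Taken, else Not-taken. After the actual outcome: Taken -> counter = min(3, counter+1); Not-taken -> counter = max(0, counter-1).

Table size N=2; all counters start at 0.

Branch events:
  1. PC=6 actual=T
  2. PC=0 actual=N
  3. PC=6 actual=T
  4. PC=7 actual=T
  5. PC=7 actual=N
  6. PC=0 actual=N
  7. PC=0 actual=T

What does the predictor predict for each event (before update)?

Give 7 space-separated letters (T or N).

Ev 1: PC=6 idx=0 pred=N actual=T -> ctr[0]=1
Ev 2: PC=0 idx=0 pred=N actual=N -> ctr[0]=0
Ev 3: PC=6 idx=0 pred=N actual=T -> ctr[0]=1
Ev 4: PC=7 idx=1 pred=N actual=T -> ctr[1]=1
Ev 5: PC=7 idx=1 pred=N actual=N -> ctr[1]=0
Ev 6: PC=0 idx=0 pred=N actual=N -> ctr[0]=0
Ev 7: PC=0 idx=0 pred=N actual=T -> ctr[0]=1

Answer: N N N N N N N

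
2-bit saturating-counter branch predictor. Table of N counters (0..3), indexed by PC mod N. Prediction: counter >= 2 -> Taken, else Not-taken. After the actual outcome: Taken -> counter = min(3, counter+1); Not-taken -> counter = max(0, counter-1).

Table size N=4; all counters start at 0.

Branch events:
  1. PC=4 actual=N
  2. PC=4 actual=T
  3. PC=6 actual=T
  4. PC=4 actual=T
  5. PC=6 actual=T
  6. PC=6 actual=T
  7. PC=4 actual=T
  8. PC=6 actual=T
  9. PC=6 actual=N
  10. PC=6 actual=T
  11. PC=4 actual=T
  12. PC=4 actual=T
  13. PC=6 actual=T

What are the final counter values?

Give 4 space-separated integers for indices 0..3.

Ev 1: PC=4 idx=0 pred=N actual=N -> ctr[0]=0
Ev 2: PC=4 idx=0 pred=N actual=T -> ctr[0]=1
Ev 3: PC=6 idx=2 pred=N actual=T -> ctr[2]=1
Ev 4: PC=4 idx=0 pred=N actual=T -> ctr[0]=2
Ev 5: PC=6 idx=2 pred=N actual=T -> ctr[2]=2
Ev 6: PC=6 idx=2 pred=T actual=T -> ctr[2]=3
Ev 7: PC=4 idx=0 pred=T actual=T -> ctr[0]=3
Ev 8: PC=6 idx=2 pred=T actual=T -> ctr[2]=3
Ev 9: PC=6 idx=2 pred=T actual=N -> ctr[2]=2
Ev 10: PC=6 idx=2 pred=T actual=T -> ctr[2]=3
Ev 11: PC=4 idx=0 pred=T actual=T -> ctr[0]=3
Ev 12: PC=4 idx=0 pred=T actual=T -> ctr[0]=3
Ev 13: PC=6 idx=2 pred=T actual=T -> ctr[2]=3

Answer: 3 0 3 0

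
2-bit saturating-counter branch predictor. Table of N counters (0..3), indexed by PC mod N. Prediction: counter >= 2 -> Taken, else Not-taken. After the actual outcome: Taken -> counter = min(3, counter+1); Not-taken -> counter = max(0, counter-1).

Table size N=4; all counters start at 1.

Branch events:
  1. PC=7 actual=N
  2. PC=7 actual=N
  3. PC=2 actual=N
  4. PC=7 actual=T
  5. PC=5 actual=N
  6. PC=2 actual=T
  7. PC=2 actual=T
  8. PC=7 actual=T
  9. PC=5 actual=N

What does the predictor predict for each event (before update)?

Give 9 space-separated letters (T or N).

Ev 1: PC=7 idx=3 pred=N actual=N -> ctr[3]=0
Ev 2: PC=7 idx=3 pred=N actual=N -> ctr[3]=0
Ev 3: PC=2 idx=2 pred=N actual=N -> ctr[2]=0
Ev 4: PC=7 idx=3 pred=N actual=T -> ctr[3]=1
Ev 5: PC=5 idx=1 pred=N actual=N -> ctr[1]=0
Ev 6: PC=2 idx=2 pred=N actual=T -> ctr[2]=1
Ev 7: PC=2 idx=2 pred=N actual=T -> ctr[2]=2
Ev 8: PC=7 idx=3 pred=N actual=T -> ctr[3]=2
Ev 9: PC=5 idx=1 pred=N actual=N -> ctr[1]=0

Answer: N N N N N N N N N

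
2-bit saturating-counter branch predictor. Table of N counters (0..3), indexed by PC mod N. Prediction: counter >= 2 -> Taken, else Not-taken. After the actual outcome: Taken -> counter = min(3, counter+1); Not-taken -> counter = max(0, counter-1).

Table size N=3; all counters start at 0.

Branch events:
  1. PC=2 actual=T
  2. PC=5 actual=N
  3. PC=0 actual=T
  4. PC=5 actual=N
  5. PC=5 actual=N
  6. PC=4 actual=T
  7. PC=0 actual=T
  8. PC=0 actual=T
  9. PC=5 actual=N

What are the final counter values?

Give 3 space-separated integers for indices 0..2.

Ev 1: PC=2 idx=2 pred=N actual=T -> ctr[2]=1
Ev 2: PC=5 idx=2 pred=N actual=N -> ctr[2]=0
Ev 3: PC=0 idx=0 pred=N actual=T -> ctr[0]=1
Ev 4: PC=5 idx=2 pred=N actual=N -> ctr[2]=0
Ev 5: PC=5 idx=2 pred=N actual=N -> ctr[2]=0
Ev 6: PC=4 idx=1 pred=N actual=T -> ctr[1]=1
Ev 7: PC=0 idx=0 pred=N actual=T -> ctr[0]=2
Ev 8: PC=0 idx=0 pred=T actual=T -> ctr[0]=3
Ev 9: PC=5 idx=2 pred=N actual=N -> ctr[2]=0

Answer: 3 1 0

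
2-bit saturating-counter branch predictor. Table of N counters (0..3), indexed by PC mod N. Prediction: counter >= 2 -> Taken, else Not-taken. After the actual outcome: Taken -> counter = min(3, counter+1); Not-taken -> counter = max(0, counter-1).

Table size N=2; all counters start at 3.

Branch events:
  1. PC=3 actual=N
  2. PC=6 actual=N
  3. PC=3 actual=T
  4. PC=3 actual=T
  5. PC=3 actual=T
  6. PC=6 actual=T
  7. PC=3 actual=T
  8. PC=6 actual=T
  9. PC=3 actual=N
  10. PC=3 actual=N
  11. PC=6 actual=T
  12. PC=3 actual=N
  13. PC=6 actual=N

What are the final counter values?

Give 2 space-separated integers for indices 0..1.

Ev 1: PC=3 idx=1 pred=T actual=N -> ctr[1]=2
Ev 2: PC=6 idx=0 pred=T actual=N -> ctr[0]=2
Ev 3: PC=3 idx=1 pred=T actual=T -> ctr[1]=3
Ev 4: PC=3 idx=1 pred=T actual=T -> ctr[1]=3
Ev 5: PC=3 idx=1 pred=T actual=T -> ctr[1]=3
Ev 6: PC=6 idx=0 pred=T actual=T -> ctr[0]=3
Ev 7: PC=3 idx=1 pred=T actual=T -> ctr[1]=3
Ev 8: PC=6 idx=0 pred=T actual=T -> ctr[0]=3
Ev 9: PC=3 idx=1 pred=T actual=N -> ctr[1]=2
Ev 10: PC=3 idx=1 pred=T actual=N -> ctr[1]=1
Ev 11: PC=6 idx=0 pred=T actual=T -> ctr[0]=3
Ev 12: PC=3 idx=1 pred=N actual=N -> ctr[1]=0
Ev 13: PC=6 idx=0 pred=T actual=N -> ctr[0]=2

Answer: 2 0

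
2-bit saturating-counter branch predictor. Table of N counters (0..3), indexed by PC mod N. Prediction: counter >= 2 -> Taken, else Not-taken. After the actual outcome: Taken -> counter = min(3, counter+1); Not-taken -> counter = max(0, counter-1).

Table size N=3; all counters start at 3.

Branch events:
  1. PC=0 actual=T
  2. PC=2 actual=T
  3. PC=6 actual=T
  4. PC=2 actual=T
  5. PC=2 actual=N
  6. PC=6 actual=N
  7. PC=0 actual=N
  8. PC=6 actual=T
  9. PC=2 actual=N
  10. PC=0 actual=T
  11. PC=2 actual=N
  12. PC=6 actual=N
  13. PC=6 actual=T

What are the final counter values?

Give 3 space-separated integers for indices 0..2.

Answer: 3 3 0

Derivation:
Ev 1: PC=0 idx=0 pred=T actual=T -> ctr[0]=3
Ev 2: PC=2 idx=2 pred=T actual=T -> ctr[2]=3
Ev 3: PC=6 idx=0 pred=T actual=T -> ctr[0]=3
Ev 4: PC=2 idx=2 pred=T actual=T -> ctr[2]=3
Ev 5: PC=2 idx=2 pred=T actual=N -> ctr[2]=2
Ev 6: PC=6 idx=0 pred=T actual=N -> ctr[0]=2
Ev 7: PC=0 idx=0 pred=T actual=N -> ctr[0]=1
Ev 8: PC=6 idx=0 pred=N actual=T -> ctr[0]=2
Ev 9: PC=2 idx=2 pred=T actual=N -> ctr[2]=1
Ev 10: PC=0 idx=0 pred=T actual=T -> ctr[0]=3
Ev 11: PC=2 idx=2 pred=N actual=N -> ctr[2]=0
Ev 12: PC=6 idx=0 pred=T actual=N -> ctr[0]=2
Ev 13: PC=6 idx=0 pred=T actual=T -> ctr[0]=3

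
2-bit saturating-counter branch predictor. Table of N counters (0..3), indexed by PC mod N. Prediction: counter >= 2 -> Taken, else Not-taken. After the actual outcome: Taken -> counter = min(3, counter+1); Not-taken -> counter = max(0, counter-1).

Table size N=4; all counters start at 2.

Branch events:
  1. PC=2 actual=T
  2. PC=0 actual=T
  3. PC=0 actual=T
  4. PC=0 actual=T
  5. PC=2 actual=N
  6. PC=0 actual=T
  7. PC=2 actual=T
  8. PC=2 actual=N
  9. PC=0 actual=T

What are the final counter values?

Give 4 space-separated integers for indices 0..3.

Answer: 3 2 2 2

Derivation:
Ev 1: PC=2 idx=2 pred=T actual=T -> ctr[2]=3
Ev 2: PC=0 idx=0 pred=T actual=T -> ctr[0]=3
Ev 3: PC=0 idx=0 pred=T actual=T -> ctr[0]=3
Ev 4: PC=0 idx=0 pred=T actual=T -> ctr[0]=3
Ev 5: PC=2 idx=2 pred=T actual=N -> ctr[2]=2
Ev 6: PC=0 idx=0 pred=T actual=T -> ctr[0]=3
Ev 7: PC=2 idx=2 pred=T actual=T -> ctr[2]=3
Ev 8: PC=2 idx=2 pred=T actual=N -> ctr[2]=2
Ev 9: PC=0 idx=0 pred=T actual=T -> ctr[0]=3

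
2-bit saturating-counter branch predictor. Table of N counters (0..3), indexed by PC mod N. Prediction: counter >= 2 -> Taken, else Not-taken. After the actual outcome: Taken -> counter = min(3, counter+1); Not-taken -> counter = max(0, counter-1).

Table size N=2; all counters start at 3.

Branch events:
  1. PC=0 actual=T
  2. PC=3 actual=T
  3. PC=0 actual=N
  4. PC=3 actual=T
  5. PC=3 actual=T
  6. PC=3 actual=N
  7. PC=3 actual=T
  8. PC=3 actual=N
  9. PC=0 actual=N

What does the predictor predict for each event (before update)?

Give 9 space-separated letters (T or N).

Answer: T T T T T T T T T

Derivation:
Ev 1: PC=0 idx=0 pred=T actual=T -> ctr[0]=3
Ev 2: PC=3 idx=1 pred=T actual=T -> ctr[1]=3
Ev 3: PC=0 idx=0 pred=T actual=N -> ctr[0]=2
Ev 4: PC=3 idx=1 pred=T actual=T -> ctr[1]=3
Ev 5: PC=3 idx=1 pred=T actual=T -> ctr[1]=3
Ev 6: PC=3 idx=1 pred=T actual=N -> ctr[1]=2
Ev 7: PC=3 idx=1 pred=T actual=T -> ctr[1]=3
Ev 8: PC=3 idx=1 pred=T actual=N -> ctr[1]=2
Ev 9: PC=0 idx=0 pred=T actual=N -> ctr[0]=1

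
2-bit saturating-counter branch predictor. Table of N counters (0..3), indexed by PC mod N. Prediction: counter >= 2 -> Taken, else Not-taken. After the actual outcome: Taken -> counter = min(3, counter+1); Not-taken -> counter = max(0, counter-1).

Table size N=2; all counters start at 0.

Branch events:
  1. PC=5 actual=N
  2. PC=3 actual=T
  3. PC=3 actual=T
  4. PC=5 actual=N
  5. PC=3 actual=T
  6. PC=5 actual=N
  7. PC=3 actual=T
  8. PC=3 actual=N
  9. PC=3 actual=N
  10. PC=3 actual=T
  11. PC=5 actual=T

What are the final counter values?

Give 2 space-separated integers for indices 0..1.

Answer: 0 2

Derivation:
Ev 1: PC=5 idx=1 pred=N actual=N -> ctr[1]=0
Ev 2: PC=3 idx=1 pred=N actual=T -> ctr[1]=1
Ev 3: PC=3 idx=1 pred=N actual=T -> ctr[1]=2
Ev 4: PC=5 idx=1 pred=T actual=N -> ctr[1]=1
Ev 5: PC=3 idx=1 pred=N actual=T -> ctr[1]=2
Ev 6: PC=5 idx=1 pred=T actual=N -> ctr[1]=1
Ev 7: PC=3 idx=1 pred=N actual=T -> ctr[1]=2
Ev 8: PC=3 idx=1 pred=T actual=N -> ctr[1]=1
Ev 9: PC=3 idx=1 pred=N actual=N -> ctr[1]=0
Ev 10: PC=3 idx=1 pred=N actual=T -> ctr[1]=1
Ev 11: PC=5 idx=1 pred=N actual=T -> ctr[1]=2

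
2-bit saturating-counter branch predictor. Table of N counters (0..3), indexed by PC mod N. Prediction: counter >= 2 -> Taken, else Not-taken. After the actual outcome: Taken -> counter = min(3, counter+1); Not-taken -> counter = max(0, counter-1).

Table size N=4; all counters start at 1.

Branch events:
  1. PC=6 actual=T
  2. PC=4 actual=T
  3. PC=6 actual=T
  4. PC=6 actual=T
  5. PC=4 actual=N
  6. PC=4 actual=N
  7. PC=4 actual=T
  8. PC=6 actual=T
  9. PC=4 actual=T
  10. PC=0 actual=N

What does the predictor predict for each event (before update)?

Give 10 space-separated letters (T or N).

Answer: N N T T T N N T N T

Derivation:
Ev 1: PC=6 idx=2 pred=N actual=T -> ctr[2]=2
Ev 2: PC=4 idx=0 pred=N actual=T -> ctr[0]=2
Ev 3: PC=6 idx=2 pred=T actual=T -> ctr[2]=3
Ev 4: PC=6 idx=2 pred=T actual=T -> ctr[2]=3
Ev 5: PC=4 idx=0 pred=T actual=N -> ctr[0]=1
Ev 6: PC=4 idx=0 pred=N actual=N -> ctr[0]=0
Ev 7: PC=4 idx=0 pred=N actual=T -> ctr[0]=1
Ev 8: PC=6 idx=2 pred=T actual=T -> ctr[2]=3
Ev 9: PC=4 idx=0 pred=N actual=T -> ctr[0]=2
Ev 10: PC=0 idx=0 pred=T actual=N -> ctr[0]=1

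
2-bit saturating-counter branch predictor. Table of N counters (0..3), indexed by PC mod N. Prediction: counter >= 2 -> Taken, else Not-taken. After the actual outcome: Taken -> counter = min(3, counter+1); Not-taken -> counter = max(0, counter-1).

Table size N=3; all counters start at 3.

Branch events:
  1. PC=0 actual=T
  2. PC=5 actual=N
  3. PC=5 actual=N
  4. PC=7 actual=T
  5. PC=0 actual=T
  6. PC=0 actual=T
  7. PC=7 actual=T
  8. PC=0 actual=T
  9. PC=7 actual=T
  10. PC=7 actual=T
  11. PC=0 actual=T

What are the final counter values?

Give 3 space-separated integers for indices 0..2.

Answer: 3 3 1

Derivation:
Ev 1: PC=0 idx=0 pred=T actual=T -> ctr[0]=3
Ev 2: PC=5 idx=2 pred=T actual=N -> ctr[2]=2
Ev 3: PC=5 idx=2 pred=T actual=N -> ctr[2]=1
Ev 4: PC=7 idx=1 pred=T actual=T -> ctr[1]=3
Ev 5: PC=0 idx=0 pred=T actual=T -> ctr[0]=3
Ev 6: PC=0 idx=0 pred=T actual=T -> ctr[0]=3
Ev 7: PC=7 idx=1 pred=T actual=T -> ctr[1]=3
Ev 8: PC=0 idx=0 pred=T actual=T -> ctr[0]=3
Ev 9: PC=7 idx=1 pred=T actual=T -> ctr[1]=3
Ev 10: PC=7 idx=1 pred=T actual=T -> ctr[1]=3
Ev 11: PC=0 idx=0 pred=T actual=T -> ctr[0]=3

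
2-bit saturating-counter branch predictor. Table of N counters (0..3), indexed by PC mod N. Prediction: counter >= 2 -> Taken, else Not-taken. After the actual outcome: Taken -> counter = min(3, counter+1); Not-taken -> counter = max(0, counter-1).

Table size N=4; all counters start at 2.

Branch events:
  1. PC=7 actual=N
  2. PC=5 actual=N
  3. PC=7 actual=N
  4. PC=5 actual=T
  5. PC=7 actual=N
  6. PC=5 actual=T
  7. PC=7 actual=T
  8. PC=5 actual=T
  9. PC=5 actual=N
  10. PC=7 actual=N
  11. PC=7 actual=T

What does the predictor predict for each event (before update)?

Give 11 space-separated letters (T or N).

Answer: T T N N N T N T T N N

Derivation:
Ev 1: PC=7 idx=3 pred=T actual=N -> ctr[3]=1
Ev 2: PC=5 idx=1 pred=T actual=N -> ctr[1]=1
Ev 3: PC=7 idx=3 pred=N actual=N -> ctr[3]=0
Ev 4: PC=5 idx=1 pred=N actual=T -> ctr[1]=2
Ev 5: PC=7 idx=3 pred=N actual=N -> ctr[3]=0
Ev 6: PC=5 idx=1 pred=T actual=T -> ctr[1]=3
Ev 7: PC=7 idx=3 pred=N actual=T -> ctr[3]=1
Ev 8: PC=5 idx=1 pred=T actual=T -> ctr[1]=3
Ev 9: PC=5 idx=1 pred=T actual=N -> ctr[1]=2
Ev 10: PC=7 idx=3 pred=N actual=N -> ctr[3]=0
Ev 11: PC=7 idx=3 pred=N actual=T -> ctr[3]=1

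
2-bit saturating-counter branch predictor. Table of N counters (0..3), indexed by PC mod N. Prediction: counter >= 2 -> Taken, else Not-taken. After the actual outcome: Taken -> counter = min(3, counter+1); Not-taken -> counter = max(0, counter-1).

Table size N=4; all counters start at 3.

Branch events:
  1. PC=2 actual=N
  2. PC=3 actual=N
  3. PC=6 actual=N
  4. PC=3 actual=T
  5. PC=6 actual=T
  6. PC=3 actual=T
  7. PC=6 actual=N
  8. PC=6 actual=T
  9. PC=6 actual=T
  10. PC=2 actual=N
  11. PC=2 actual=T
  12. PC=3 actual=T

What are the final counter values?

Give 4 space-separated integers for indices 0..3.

Answer: 3 3 3 3

Derivation:
Ev 1: PC=2 idx=2 pred=T actual=N -> ctr[2]=2
Ev 2: PC=3 idx=3 pred=T actual=N -> ctr[3]=2
Ev 3: PC=6 idx=2 pred=T actual=N -> ctr[2]=1
Ev 4: PC=3 idx=3 pred=T actual=T -> ctr[3]=3
Ev 5: PC=6 idx=2 pred=N actual=T -> ctr[2]=2
Ev 6: PC=3 idx=3 pred=T actual=T -> ctr[3]=3
Ev 7: PC=6 idx=2 pred=T actual=N -> ctr[2]=1
Ev 8: PC=6 idx=2 pred=N actual=T -> ctr[2]=2
Ev 9: PC=6 idx=2 pred=T actual=T -> ctr[2]=3
Ev 10: PC=2 idx=2 pred=T actual=N -> ctr[2]=2
Ev 11: PC=2 idx=2 pred=T actual=T -> ctr[2]=3
Ev 12: PC=3 idx=3 pred=T actual=T -> ctr[3]=3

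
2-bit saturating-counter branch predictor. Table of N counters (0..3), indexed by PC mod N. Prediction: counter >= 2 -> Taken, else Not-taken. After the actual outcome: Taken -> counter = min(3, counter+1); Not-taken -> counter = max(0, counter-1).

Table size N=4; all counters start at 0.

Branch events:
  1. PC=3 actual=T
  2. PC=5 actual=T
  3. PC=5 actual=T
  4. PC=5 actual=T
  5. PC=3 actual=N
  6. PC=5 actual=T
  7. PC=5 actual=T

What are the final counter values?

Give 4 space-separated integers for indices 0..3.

Answer: 0 3 0 0

Derivation:
Ev 1: PC=3 idx=3 pred=N actual=T -> ctr[3]=1
Ev 2: PC=5 idx=1 pred=N actual=T -> ctr[1]=1
Ev 3: PC=5 idx=1 pred=N actual=T -> ctr[1]=2
Ev 4: PC=5 idx=1 pred=T actual=T -> ctr[1]=3
Ev 5: PC=3 idx=3 pred=N actual=N -> ctr[3]=0
Ev 6: PC=5 idx=1 pred=T actual=T -> ctr[1]=3
Ev 7: PC=5 idx=1 pred=T actual=T -> ctr[1]=3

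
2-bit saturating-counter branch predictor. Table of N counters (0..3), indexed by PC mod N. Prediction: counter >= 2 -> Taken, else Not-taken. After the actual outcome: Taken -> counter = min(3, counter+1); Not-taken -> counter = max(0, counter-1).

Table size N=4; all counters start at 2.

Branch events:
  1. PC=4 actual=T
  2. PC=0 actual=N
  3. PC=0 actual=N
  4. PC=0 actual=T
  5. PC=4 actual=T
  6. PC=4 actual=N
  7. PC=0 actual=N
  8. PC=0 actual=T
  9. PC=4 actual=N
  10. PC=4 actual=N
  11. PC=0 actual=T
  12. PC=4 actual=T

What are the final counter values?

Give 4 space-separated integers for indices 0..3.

Ev 1: PC=4 idx=0 pred=T actual=T -> ctr[0]=3
Ev 2: PC=0 idx=0 pred=T actual=N -> ctr[0]=2
Ev 3: PC=0 idx=0 pred=T actual=N -> ctr[0]=1
Ev 4: PC=0 idx=0 pred=N actual=T -> ctr[0]=2
Ev 5: PC=4 idx=0 pred=T actual=T -> ctr[0]=3
Ev 6: PC=4 idx=0 pred=T actual=N -> ctr[0]=2
Ev 7: PC=0 idx=0 pred=T actual=N -> ctr[0]=1
Ev 8: PC=0 idx=0 pred=N actual=T -> ctr[0]=2
Ev 9: PC=4 idx=0 pred=T actual=N -> ctr[0]=1
Ev 10: PC=4 idx=0 pred=N actual=N -> ctr[0]=0
Ev 11: PC=0 idx=0 pred=N actual=T -> ctr[0]=1
Ev 12: PC=4 idx=0 pred=N actual=T -> ctr[0]=2

Answer: 2 2 2 2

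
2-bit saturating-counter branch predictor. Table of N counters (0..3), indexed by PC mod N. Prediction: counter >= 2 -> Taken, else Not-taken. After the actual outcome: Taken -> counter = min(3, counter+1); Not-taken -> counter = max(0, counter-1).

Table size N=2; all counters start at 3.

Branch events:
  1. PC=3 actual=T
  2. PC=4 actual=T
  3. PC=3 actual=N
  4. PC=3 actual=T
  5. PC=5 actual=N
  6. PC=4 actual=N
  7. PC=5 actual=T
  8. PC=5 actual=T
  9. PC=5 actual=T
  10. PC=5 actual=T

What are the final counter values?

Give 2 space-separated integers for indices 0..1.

Ev 1: PC=3 idx=1 pred=T actual=T -> ctr[1]=3
Ev 2: PC=4 idx=0 pred=T actual=T -> ctr[0]=3
Ev 3: PC=3 idx=1 pred=T actual=N -> ctr[1]=2
Ev 4: PC=3 idx=1 pred=T actual=T -> ctr[1]=3
Ev 5: PC=5 idx=1 pred=T actual=N -> ctr[1]=2
Ev 6: PC=4 idx=0 pred=T actual=N -> ctr[0]=2
Ev 7: PC=5 idx=1 pred=T actual=T -> ctr[1]=3
Ev 8: PC=5 idx=1 pred=T actual=T -> ctr[1]=3
Ev 9: PC=5 idx=1 pred=T actual=T -> ctr[1]=3
Ev 10: PC=5 idx=1 pred=T actual=T -> ctr[1]=3

Answer: 2 3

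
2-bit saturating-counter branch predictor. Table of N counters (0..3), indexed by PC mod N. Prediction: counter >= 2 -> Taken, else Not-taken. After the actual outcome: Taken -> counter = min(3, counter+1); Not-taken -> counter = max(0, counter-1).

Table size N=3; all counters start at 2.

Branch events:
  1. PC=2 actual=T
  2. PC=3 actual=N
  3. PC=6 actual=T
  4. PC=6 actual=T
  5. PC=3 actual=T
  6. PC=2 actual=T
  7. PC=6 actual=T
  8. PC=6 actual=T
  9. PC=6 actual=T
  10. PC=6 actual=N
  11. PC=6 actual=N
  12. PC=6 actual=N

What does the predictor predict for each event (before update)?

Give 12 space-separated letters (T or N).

Ev 1: PC=2 idx=2 pred=T actual=T -> ctr[2]=3
Ev 2: PC=3 idx=0 pred=T actual=N -> ctr[0]=1
Ev 3: PC=6 idx=0 pred=N actual=T -> ctr[0]=2
Ev 4: PC=6 idx=0 pred=T actual=T -> ctr[0]=3
Ev 5: PC=3 idx=0 pred=T actual=T -> ctr[0]=3
Ev 6: PC=2 idx=2 pred=T actual=T -> ctr[2]=3
Ev 7: PC=6 idx=0 pred=T actual=T -> ctr[0]=3
Ev 8: PC=6 idx=0 pred=T actual=T -> ctr[0]=3
Ev 9: PC=6 idx=0 pred=T actual=T -> ctr[0]=3
Ev 10: PC=6 idx=0 pred=T actual=N -> ctr[0]=2
Ev 11: PC=6 idx=0 pred=T actual=N -> ctr[0]=1
Ev 12: PC=6 idx=0 pred=N actual=N -> ctr[0]=0

Answer: T T N T T T T T T T T N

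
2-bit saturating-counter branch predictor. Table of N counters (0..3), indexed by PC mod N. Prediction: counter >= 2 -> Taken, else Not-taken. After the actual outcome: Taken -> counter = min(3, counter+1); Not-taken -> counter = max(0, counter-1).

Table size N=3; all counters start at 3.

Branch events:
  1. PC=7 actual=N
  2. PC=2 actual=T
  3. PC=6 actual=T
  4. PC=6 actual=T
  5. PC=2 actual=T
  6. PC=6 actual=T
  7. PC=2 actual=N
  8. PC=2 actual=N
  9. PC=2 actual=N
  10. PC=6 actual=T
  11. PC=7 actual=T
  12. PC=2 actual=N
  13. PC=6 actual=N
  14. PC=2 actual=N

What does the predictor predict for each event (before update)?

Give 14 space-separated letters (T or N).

Ev 1: PC=7 idx=1 pred=T actual=N -> ctr[1]=2
Ev 2: PC=2 idx=2 pred=T actual=T -> ctr[2]=3
Ev 3: PC=6 idx=0 pred=T actual=T -> ctr[0]=3
Ev 4: PC=6 idx=0 pred=T actual=T -> ctr[0]=3
Ev 5: PC=2 idx=2 pred=T actual=T -> ctr[2]=3
Ev 6: PC=6 idx=0 pred=T actual=T -> ctr[0]=3
Ev 7: PC=2 idx=2 pred=T actual=N -> ctr[2]=2
Ev 8: PC=2 idx=2 pred=T actual=N -> ctr[2]=1
Ev 9: PC=2 idx=2 pred=N actual=N -> ctr[2]=0
Ev 10: PC=6 idx=0 pred=T actual=T -> ctr[0]=3
Ev 11: PC=7 idx=1 pred=T actual=T -> ctr[1]=3
Ev 12: PC=2 idx=2 pred=N actual=N -> ctr[2]=0
Ev 13: PC=6 idx=0 pred=T actual=N -> ctr[0]=2
Ev 14: PC=2 idx=2 pred=N actual=N -> ctr[2]=0

Answer: T T T T T T T T N T T N T N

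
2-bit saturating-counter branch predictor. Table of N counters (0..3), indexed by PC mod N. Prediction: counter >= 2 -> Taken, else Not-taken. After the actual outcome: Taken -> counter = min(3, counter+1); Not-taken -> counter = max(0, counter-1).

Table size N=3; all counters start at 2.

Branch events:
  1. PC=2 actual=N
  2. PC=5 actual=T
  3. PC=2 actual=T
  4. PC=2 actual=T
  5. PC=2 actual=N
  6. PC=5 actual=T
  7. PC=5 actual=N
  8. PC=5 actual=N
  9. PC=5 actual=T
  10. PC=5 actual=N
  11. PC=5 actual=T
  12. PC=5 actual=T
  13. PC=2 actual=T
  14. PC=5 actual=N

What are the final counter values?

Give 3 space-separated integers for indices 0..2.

Answer: 2 2 2

Derivation:
Ev 1: PC=2 idx=2 pred=T actual=N -> ctr[2]=1
Ev 2: PC=5 idx=2 pred=N actual=T -> ctr[2]=2
Ev 3: PC=2 idx=2 pred=T actual=T -> ctr[2]=3
Ev 4: PC=2 idx=2 pred=T actual=T -> ctr[2]=3
Ev 5: PC=2 idx=2 pred=T actual=N -> ctr[2]=2
Ev 6: PC=5 idx=2 pred=T actual=T -> ctr[2]=3
Ev 7: PC=5 idx=2 pred=T actual=N -> ctr[2]=2
Ev 8: PC=5 idx=2 pred=T actual=N -> ctr[2]=1
Ev 9: PC=5 idx=2 pred=N actual=T -> ctr[2]=2
Ev 10: PC=5 idx=2 pred=T actual=N -> ctr[2]=1
Ev 11: PC=5 idx=2 pred=N actual=T -> ctr[2]=2
Ev 12: PC=5 idx=2 pred=T actual=T -> ctr[2]=3
Ev 13: PC=2 idx=2 pred=T actual=T -> ctr[2]=3
Ev 14: PC=5 idx=2 pred=T actual=N -> ctr[2]=2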